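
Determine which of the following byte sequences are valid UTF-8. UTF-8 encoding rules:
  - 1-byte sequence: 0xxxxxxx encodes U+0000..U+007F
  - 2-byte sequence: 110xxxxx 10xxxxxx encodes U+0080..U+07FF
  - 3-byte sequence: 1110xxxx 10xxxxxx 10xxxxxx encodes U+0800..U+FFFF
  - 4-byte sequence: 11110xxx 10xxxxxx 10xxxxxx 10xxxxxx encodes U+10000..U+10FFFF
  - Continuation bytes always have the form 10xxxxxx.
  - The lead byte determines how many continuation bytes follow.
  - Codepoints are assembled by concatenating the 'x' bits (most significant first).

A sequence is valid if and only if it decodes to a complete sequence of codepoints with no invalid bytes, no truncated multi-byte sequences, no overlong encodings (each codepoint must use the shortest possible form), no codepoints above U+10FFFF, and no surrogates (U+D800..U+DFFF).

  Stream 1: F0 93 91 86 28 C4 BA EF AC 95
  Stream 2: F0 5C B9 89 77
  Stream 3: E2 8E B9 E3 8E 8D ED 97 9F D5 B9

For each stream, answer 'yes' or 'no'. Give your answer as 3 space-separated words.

Answer: yes no yes

Derivation:
Stream 1: decodes cleanly. VALID
Stream 2: error at byte offset 1. INVALID
Stream 3: decodes cleanly. VALID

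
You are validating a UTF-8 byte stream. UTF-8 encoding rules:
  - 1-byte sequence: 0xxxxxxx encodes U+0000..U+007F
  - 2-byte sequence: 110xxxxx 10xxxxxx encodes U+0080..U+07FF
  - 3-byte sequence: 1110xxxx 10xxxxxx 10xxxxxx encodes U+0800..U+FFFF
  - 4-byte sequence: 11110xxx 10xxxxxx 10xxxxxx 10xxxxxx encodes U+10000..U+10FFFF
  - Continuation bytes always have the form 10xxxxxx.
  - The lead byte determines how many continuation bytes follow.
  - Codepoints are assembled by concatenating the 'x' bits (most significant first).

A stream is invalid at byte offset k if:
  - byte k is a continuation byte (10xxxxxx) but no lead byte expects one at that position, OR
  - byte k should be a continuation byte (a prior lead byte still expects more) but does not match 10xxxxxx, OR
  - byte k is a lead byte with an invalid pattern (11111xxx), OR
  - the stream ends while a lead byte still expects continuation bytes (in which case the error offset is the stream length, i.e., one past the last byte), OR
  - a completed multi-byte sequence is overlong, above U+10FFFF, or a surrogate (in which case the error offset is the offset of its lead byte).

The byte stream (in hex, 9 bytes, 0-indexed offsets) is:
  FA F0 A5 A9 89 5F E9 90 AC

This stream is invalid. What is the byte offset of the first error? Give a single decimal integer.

Answer: 0

Derivation:
Byte[0]=FA: INVALID lead byte (not 0xxx/110x/1110/11110)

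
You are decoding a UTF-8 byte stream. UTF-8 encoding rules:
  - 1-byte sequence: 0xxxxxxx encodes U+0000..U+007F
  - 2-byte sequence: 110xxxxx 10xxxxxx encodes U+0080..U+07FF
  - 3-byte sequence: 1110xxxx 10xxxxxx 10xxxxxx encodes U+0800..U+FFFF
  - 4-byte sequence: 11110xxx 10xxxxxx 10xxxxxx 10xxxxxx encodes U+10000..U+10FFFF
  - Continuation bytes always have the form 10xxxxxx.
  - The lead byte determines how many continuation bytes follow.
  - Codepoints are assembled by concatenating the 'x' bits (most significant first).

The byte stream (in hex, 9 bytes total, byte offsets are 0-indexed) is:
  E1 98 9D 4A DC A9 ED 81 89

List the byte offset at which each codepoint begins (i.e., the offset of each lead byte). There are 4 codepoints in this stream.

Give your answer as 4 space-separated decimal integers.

Byte[0]=E1: 3-byte lead, need 2 cont bytes. acc=0x1
Byte[1]=98: continuation. acc=(acc<<6)|0x18=0x58
Byte[2]=9D: continuation. acc=(acc<<6)|0x1D=0x161D
Completed: cp=U+161D (starts at byte 0)
Byte[3]=4A: 1-byte ASCII. cp=U+004A
Byte[4]=DC: 2-byte lead, need 1 cont bytes. acc=0x1C
Byte[5]=A9: continuation. acc=(acc<<6)|0x29=0x729
Completed: cp=U+0729 (starts at byte 4)
Byte[6]=ED: 3-byte lead, need 2 cont bytes. acc=0xD
Byte[7]=81: continuation. acc=(acc<<6)|0x01=0x341
Byte[8]=89: continuation. acc=(acc<<6)|0x09=0xD049
Completed: cp=U+D049 (starts at byte 6)

Answer: 0 3 4 6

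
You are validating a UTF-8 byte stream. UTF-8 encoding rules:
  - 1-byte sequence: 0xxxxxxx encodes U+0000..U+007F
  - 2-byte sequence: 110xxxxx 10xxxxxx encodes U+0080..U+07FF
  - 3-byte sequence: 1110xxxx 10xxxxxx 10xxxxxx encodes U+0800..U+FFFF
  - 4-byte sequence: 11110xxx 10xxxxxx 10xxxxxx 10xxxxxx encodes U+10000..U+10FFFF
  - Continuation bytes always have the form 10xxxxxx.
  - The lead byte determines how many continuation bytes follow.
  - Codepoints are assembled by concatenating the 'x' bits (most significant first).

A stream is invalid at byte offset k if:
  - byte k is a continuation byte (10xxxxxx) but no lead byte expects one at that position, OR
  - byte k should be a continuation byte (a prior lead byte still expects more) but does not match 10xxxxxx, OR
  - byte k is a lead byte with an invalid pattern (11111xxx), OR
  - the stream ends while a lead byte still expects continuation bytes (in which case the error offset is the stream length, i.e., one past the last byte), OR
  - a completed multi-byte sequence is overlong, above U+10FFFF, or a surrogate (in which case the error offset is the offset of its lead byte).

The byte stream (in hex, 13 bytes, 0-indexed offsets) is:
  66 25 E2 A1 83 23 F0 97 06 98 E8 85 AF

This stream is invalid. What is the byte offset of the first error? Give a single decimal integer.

Byte[0]=66: 1-byte ASCII. cp=U+0066
Byte[1]=25: 1-byte ASCII. cp=U+0025
Byte[2]=E2: 3-byte lead, need 2 cont bytes. acc=0x2
Byte[3]=A1: continuation. acc=(acc<<6)|0x21=0xA1
Byte[4]=83: continuation. acc=(acc<<6)|0x03=0x2843
Completed: cp=U+2843 (starts at byte 2)
Byte[5]=23: 1-byte ASCII. cp=U+0023
Byte[6]=F0: 4-byte lead, need 3 cont bytes. acc=0x0
Byte[7]=97: continuation. acc=(acc<<6)|0x17=0x17
Byte[8]=06: expected 10xxxxxx continuation. INVALID

Answer: 8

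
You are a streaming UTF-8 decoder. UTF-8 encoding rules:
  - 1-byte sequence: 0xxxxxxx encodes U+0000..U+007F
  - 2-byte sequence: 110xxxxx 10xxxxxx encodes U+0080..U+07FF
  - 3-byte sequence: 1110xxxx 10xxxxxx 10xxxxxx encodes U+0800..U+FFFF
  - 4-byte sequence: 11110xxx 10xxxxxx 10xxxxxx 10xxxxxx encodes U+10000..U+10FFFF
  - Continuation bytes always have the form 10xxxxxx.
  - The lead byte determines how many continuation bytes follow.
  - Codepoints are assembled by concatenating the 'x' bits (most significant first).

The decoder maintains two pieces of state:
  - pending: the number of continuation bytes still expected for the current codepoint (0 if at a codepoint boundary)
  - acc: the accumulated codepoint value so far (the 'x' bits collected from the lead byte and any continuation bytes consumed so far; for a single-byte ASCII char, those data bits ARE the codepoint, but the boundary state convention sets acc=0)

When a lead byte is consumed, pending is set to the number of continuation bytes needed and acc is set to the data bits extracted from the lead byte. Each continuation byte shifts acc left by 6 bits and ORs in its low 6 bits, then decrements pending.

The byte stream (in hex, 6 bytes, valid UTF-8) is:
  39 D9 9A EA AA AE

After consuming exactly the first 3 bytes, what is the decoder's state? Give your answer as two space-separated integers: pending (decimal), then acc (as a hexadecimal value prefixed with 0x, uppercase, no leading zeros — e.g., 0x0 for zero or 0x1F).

Byte[0]=39: 1-byte. pending=0, acc=0x0
Byte[1]=D9: 2-byte lead. pending=1, acc=0x19
Byte[2]=9A: continuation. acc=(acc<<6)|0x1A=0x65A, pending=0

Answer: 0 0x65A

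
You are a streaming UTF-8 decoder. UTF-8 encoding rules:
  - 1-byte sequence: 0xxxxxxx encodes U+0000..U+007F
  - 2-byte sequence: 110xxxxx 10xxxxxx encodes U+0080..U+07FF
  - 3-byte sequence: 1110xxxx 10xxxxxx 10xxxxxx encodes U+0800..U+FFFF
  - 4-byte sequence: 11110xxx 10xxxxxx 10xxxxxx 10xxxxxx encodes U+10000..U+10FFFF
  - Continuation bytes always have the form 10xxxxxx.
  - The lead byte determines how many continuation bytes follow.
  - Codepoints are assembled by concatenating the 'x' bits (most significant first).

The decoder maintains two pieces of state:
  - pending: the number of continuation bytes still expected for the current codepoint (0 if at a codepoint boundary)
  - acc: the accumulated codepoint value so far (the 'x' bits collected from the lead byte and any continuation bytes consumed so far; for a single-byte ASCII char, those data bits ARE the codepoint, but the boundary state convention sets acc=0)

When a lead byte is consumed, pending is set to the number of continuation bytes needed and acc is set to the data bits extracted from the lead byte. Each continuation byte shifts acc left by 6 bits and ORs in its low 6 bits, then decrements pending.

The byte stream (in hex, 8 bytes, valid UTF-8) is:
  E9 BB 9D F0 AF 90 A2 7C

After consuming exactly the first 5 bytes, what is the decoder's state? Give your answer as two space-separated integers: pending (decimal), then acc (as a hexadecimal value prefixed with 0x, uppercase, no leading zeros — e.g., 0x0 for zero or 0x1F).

Answer: 2 0x2F

Derivation:
Byte[0]=E9: 3-byte lead. pending=2, acc=0x9
Byte[1]=BB: continuation. acc=(acc<<6)|0x3B=0x27B, pending=1
Byte[2]=9D: continuation. acc=(acc<<6)|0x1D=0x9EDD, pending=0
Byte[3]=F0: 4-byte lead. pending=3, acc=0x0
Byte[4]=AF: continuation. acc=(acc<<6)|0x2F=0x2F, pending=2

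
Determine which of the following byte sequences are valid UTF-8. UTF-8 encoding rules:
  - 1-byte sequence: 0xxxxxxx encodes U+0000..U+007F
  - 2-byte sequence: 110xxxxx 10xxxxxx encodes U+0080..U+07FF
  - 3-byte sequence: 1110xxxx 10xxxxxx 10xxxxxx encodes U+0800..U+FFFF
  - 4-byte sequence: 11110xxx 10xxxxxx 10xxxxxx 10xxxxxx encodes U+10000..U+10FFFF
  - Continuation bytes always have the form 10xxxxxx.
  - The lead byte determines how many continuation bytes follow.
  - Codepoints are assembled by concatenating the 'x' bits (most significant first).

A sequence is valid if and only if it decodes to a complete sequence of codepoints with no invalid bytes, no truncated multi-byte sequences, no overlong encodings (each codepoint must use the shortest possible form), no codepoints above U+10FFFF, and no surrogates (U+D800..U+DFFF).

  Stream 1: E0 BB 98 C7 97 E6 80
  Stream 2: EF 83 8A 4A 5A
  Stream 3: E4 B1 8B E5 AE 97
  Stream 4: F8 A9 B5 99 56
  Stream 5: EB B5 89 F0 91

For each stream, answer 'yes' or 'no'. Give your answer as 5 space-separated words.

Answer: no yes yes no no

Derivation:
Stream 1: error at byte offset 7. INVALID
Stream 2: decodes cleanly. VALID
Stream 3: decodes cleanly. VALID
Stream 4: error at byte offset 0. INVALID
Stream 5: error at byte offset 5. INVALID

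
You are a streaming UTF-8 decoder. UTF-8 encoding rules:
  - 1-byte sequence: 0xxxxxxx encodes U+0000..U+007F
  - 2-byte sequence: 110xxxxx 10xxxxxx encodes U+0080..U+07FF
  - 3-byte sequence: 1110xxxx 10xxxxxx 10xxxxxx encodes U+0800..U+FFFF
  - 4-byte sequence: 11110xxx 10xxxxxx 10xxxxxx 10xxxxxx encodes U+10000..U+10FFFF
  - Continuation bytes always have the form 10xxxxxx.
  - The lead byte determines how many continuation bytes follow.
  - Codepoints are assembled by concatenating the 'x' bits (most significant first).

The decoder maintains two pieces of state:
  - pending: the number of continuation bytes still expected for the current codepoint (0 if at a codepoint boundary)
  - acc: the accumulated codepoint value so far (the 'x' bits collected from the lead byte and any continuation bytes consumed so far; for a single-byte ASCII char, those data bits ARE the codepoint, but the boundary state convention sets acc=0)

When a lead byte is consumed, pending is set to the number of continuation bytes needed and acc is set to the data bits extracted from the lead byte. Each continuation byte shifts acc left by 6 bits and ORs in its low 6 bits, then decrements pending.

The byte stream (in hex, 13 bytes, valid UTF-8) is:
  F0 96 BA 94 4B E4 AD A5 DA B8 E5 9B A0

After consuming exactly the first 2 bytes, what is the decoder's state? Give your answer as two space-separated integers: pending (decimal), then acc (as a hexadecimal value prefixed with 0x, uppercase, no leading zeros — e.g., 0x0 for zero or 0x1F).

Answer: 2 0x16

Derivation:
Byte[0]=F0: 4-byte lead. pending=3, acc=0x0
Byte[1]=96: continuation. acc=(acc<<6)|0x16=0x16, pending=2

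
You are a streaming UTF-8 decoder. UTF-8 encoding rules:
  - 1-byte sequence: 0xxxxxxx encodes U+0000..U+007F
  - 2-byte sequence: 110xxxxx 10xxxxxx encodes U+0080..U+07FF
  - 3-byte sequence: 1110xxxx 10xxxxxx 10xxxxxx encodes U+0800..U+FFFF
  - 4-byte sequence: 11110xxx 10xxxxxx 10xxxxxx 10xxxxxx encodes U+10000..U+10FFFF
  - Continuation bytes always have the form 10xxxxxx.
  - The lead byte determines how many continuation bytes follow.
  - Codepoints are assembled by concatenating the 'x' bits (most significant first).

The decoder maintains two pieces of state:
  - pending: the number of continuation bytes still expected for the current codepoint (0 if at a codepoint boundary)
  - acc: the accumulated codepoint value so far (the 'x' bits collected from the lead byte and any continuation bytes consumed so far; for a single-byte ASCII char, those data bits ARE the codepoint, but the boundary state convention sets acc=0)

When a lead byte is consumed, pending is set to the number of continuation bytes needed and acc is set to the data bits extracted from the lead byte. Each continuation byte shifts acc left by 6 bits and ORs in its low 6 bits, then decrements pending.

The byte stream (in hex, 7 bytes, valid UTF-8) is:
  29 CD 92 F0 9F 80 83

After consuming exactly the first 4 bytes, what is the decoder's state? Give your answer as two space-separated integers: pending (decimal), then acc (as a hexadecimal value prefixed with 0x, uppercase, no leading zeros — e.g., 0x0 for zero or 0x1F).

Answer: 3 0x0

Derivation:
Byte[0]=29: 1-byte. pending=0, acc=0x0
Byte[1]=CD: 2-byte lead. pending=1, acc=0xD
Byte[2]=92: continuation. acc=(acc<<6)|0x12=0x352, pending=0
Byte[3]=F0: 4-byte lead. pending=3, acc=0x0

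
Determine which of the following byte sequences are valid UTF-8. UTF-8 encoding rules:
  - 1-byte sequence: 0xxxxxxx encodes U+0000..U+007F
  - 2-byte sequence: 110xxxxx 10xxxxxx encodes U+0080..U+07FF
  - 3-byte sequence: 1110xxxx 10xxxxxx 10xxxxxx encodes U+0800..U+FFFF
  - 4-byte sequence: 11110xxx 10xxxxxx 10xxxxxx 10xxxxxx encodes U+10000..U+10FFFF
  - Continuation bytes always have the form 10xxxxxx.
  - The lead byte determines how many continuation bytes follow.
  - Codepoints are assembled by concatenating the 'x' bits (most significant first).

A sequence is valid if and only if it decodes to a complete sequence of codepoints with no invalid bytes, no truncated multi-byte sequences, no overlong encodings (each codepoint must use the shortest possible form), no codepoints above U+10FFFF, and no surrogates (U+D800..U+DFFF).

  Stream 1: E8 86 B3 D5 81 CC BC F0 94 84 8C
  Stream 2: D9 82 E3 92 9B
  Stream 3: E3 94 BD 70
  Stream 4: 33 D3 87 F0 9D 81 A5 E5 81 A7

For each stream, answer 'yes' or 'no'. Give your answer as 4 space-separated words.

Answer: yes yes yes yes

Derivation:
Stream 1: decodes cleanly. VALID
Stream 2: decodes cleanly. VALID
Stream 3: decodes cleanly. VALID
Stream 4: decodes cleanly. VALID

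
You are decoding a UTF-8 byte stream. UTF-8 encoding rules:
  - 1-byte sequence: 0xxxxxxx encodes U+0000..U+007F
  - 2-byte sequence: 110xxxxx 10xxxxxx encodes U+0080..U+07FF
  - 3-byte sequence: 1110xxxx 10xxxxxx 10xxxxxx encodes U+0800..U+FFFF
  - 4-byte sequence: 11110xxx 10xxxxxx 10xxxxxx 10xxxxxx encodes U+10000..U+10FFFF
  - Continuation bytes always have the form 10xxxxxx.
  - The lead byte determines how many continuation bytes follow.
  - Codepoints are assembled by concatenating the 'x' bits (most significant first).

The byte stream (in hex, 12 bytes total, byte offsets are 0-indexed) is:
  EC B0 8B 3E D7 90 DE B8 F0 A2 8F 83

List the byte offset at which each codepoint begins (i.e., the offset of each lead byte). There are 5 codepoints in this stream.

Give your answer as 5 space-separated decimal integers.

Answer: 0 3 4 6 8

Derivation:
Byte[0]=EC: 3-byte lead, need 2 cont bytes. acc=0xC
Byte[1]=B0: continuation. acc=(acc<<6)|0x30=0x330
Byte[2]=8B: continuation. acc=(acc<<6)|0x0B=0xCC0B
Completed: cp=U+CC0B (starts at byte 0)
Byte[3]=3E: 1-byte ASCII. cp=U+003E
Byte[4]=D7: 2-byte lead, need 1 cont bytes. acc=0x17
Byte[5]=90: continuation. acc=(acc<<6)|0x10=0x5D0
Completed: cp=U+05D0 (starts at byte 4)
Byte[6]=DE: 2-byte lead, need 1 cont bytes. acc=0x1E
Byte[7]=B8: continuation. acc=(acc<<6)|0x38=0x7B8
Completed: cp=U+07B8 (starts at byte 6)
Byte[8]=F0: 4-byte lead, need 3 cont bytes. acc=0x0
Byte[9]=A2: continuation. acc=(acc<<6)|0x22=0x22
Byte[10]=8F: continuation. acc=(acc<<6)|0x0F=0x88F
Byte[11]=83: continuation. acc=(acc<<6)|0x03=0x223C3
Completed: cp=U+223C3 (starts at byte 8)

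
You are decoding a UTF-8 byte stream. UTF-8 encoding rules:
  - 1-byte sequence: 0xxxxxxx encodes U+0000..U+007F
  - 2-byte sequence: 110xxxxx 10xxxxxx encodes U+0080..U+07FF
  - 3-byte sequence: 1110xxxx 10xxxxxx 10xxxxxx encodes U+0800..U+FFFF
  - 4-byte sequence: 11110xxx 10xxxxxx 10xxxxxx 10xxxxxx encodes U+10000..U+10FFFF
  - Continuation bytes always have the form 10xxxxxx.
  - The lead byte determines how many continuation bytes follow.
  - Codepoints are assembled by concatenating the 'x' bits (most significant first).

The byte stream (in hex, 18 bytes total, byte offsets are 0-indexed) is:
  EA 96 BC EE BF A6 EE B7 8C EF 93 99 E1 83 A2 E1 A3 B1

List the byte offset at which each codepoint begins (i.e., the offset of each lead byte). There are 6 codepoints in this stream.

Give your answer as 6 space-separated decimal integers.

Byte[0]=EA: 3-byte lead, need 2 cont bytes. acc=0xA
Byte[1]=96: continuation. acc=(acc<<6)|0x16=0x296
Byte[2]=BC: continuation. acc=(acc<<6)|0x3C=0xA5BC
Completed: cp=U+A5BC (starts at byte 0)
Byte[3]=EE: 3-byte lead, need 2 cont bytes. acc=0xE
Byte[4]=BF: continuation. acc=(acc<<6)|0x3F=0x3BF
Byte[5]=A6: continuation. acc=(acc<<6)|0x26=0xEFE6
Completed: cp=U+EFE6 (starts at byte 3)
Byte[6]=EE: 3-byte lead, need 2 cont bytes. acc=0xE
Byte[7]=B7: continuation. acc=(acc<<6)|0x37=0x3B7
Byte[8]=8C: continuation. acc=(acc<<6)|0x0C=0xEDCC
Completed: cp=U+EDCC (starts at byte 6)
Byte[9]=EF: 3-byte lead, need 2 cont bytes. acc=0xF
Byte[10]=93: continuation. acc=(acc<<6)|0x13=0x3D3
Byte[11]=99: continuation. acc=(acc<<6)|0x19=0xF4D9
Completed: cp=U+F4D9 (starts at byte 9)
Byte[12]=E1: 3-byte lead, need 2 cont bytes. acc=0x1
Byte[13]=83: continuation. acc=(acc<<6)|0x03=0x43
Byte[14]=A2: continuation. acc=(acc<<6)|0x22=0x10E2
Completed: cp=U+10E2 (starts at byte 12)
Byte[15]=E1: 3-byte lead, need 2 cont bytes. acc=0x1
Byte[16]=A3: continuation. acc=(acc<<6)|0x23=0x63
Byte[17]=B1: continuation. acc=(acc<<6)|0x31=0x18F1
Completed: cp=U+18F1 (starts at byte 15)

Answer: 0 3 6 9 12 15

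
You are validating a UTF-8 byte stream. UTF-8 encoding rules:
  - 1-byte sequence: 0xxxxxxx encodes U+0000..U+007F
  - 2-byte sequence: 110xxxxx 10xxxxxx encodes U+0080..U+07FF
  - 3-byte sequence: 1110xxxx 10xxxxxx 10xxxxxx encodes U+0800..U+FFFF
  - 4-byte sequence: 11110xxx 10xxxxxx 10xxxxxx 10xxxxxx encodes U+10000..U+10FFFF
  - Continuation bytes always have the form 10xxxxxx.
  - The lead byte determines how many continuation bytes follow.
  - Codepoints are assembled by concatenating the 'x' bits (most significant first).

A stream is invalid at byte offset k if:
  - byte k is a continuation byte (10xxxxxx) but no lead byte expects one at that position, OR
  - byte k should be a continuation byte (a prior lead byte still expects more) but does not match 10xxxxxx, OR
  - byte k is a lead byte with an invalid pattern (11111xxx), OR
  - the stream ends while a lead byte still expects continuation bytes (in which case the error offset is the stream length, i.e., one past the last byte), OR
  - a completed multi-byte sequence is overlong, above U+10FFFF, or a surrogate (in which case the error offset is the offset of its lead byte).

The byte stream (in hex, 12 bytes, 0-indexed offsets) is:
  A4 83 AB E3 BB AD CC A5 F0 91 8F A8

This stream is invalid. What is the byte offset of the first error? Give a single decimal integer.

Answer: 0

Derivation:
Byte[0]=A4: INVALID lead byte (not 0xxx/110x/1110/11110)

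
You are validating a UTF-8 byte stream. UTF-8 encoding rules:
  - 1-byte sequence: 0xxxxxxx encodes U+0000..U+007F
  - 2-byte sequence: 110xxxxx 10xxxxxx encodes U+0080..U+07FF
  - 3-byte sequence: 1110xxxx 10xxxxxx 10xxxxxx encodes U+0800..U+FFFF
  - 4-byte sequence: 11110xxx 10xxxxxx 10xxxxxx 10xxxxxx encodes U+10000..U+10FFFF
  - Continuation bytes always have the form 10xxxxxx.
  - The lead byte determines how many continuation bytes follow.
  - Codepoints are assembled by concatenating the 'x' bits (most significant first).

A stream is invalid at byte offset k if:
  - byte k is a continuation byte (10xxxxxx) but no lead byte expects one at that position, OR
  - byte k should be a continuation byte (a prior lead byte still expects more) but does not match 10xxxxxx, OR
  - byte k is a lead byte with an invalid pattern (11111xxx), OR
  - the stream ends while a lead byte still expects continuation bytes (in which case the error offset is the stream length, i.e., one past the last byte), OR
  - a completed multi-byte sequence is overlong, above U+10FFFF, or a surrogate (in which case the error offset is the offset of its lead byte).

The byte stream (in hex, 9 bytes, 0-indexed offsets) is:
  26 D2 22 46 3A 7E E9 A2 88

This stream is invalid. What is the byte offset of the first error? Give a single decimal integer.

Answer: 2

Derivation:
Byte[0]=26: 1-byte ASCII. cp=U+0026
Byte[1]=D2: 2-byte lead, need 1 cont bytes. acc=0x12
Byte[2]=22: expected 10xxxxxx continuation. INVALID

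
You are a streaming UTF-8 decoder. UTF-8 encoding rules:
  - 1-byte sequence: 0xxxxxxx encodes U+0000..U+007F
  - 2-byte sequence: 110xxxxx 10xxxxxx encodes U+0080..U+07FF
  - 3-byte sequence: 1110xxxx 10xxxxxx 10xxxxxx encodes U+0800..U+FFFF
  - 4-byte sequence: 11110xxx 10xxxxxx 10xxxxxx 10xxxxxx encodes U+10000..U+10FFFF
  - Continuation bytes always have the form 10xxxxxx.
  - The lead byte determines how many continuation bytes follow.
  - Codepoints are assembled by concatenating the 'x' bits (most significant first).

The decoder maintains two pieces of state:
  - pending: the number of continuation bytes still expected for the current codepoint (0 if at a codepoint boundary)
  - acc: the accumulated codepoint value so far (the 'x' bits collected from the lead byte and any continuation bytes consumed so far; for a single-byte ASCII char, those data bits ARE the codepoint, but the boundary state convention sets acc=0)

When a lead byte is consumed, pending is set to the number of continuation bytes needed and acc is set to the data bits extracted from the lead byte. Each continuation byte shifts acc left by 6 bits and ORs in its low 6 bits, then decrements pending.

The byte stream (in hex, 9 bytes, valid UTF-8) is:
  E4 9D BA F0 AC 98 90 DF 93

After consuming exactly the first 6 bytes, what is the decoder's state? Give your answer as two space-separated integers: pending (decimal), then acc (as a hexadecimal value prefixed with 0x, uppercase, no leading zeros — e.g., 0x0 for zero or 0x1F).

Byte[0]=E4: 3-byte lead. pending=2, acc=0x4
Byte[1]=9D: continuation. acc=(acc<<6)|0x1D=0x11D, pending=1
Byte[2]=BA: continuation. acc=(acc<<6)|0x3A=0x477A, pending=0
Byte[3]=F0: 4-byte lead. pending=3, acc=0x0
Byte[4]=AC: continuation. acc=(acc<<6)|0x2C=0x2C, pending=2
Byte[5]=98: continuation. acc=(acc<<6)|0x18=0xB18, pending=1

Answer: 1 0xB18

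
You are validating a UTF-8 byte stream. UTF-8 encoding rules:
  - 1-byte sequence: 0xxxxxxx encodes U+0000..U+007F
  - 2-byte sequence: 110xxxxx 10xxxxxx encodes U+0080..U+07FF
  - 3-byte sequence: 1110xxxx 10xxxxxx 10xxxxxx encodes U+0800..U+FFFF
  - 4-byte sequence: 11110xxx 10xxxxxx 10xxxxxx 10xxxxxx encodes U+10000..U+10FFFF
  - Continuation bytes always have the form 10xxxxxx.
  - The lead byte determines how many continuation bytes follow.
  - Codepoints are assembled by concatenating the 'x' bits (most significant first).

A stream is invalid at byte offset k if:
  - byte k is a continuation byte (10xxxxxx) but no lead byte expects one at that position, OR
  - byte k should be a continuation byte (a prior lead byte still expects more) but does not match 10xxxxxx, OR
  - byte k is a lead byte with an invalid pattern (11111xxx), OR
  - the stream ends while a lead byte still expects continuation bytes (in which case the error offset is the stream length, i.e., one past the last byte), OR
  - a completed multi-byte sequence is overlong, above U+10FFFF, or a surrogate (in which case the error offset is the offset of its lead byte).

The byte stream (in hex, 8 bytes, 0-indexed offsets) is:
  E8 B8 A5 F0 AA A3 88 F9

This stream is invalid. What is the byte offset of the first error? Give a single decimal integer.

Answer: 7

Derivation:
Byte[0]=E8: 3-byte lead, need 2 cont bytes. acc=0x8
Byte[1]=B8: continuation. acc=(acc<<6)|0x38=0x238
Byte[2]=A5: continuation. acc=(acc<<6)|0x25=0x8E25
Completed: cp=U+8E25 (starts at byte 0)
Byte[3]=F0: 4-byte lead, need 3 cont bytes. acc=0x0
Byte[4]=AA: continuation. acc=(acc<<6)|0x2A=0x2A
Byte[5]=A3: continuation. acc=(acc<<6)|0x23=0xAA3
Byte[6]=88: continuation. acc=(acc<<6)|0x08=0x2A8C8
Completed: cp=U+2A8C8 (starts at byte 3)
Byte[7]=F9: INVALID lead byte (not 0xxx/110x/1110/11110)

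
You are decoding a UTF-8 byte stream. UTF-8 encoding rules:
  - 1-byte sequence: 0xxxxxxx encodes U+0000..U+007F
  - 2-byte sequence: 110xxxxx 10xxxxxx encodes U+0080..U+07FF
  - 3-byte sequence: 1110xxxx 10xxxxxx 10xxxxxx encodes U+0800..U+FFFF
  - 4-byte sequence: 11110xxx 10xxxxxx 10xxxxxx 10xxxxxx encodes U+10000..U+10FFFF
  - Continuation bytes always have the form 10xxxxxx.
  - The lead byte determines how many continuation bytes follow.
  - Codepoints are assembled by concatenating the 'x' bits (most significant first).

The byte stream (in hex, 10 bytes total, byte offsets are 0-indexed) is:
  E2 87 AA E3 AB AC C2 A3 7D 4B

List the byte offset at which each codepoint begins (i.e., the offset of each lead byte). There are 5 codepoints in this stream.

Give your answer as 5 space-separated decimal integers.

Answer: 0 3 6 8 9

Derivation:
Byte[0]=E2: 3-byte lead, need 2 cont bytes. acc=0x2
Byte[1]=87: continuation. acc=(acc<<6)|0x07=0x87
Byte[2]=AA: continuation. acc=(acc<<6)|0x2A=0x21EA
Completed: cp=U+21EA (starts at byte 0)
Byte[3]=E3: 3-byte lead, need 2 cont bytes. acc=0x3
Byte[4]=AB: continuation. acc=(acc<<6)|0x2B=0xEB
Byte[5]=AC: continuation. acc=(acc<<6)|0x2C=0x3AEC
Completed: cp=U+3AEC (starts at byte 3)
Byte[6]=C2: 2-byte lead, need 1 cont bytes. acc=0x2
Byte[7]=A3: continuation. acc=(acc<<6)|0x23=0xA3
Completed: cp=U+00A3 (starts at byte 6)
Byte[8]=7D: 1-byte ASCII. cp=U+007D
Byte[9]=4B: 1-byte ASCII. cp=U+004B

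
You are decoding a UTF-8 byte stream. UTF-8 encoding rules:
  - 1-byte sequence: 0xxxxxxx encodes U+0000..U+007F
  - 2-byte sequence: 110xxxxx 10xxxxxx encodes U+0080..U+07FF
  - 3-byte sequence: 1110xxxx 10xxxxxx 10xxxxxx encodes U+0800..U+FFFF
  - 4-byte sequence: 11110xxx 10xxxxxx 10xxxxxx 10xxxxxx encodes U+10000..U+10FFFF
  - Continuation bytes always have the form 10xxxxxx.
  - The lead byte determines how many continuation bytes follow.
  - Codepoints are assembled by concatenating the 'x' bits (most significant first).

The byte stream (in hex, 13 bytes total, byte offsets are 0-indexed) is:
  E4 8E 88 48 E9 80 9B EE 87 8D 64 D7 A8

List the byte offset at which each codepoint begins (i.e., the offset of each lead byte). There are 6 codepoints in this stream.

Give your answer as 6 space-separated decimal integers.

Answer: 0 3 4 7 10 11

Derivation:
Byte[0]=E4: 3-byte lead, need 2 cont bytes. acc=0x4
Byte[1]=8E: continuation. acc=(acc<<6)|0x0E=0x10E
Byte[2]=88: continuation. acc=(acc<<6)|0x08=0x4388
Completed: cp=U+4388 (starts at byte 0)
Byte[3]=48: 1-byte ASCII. cp=U+0048
Byte[4]=E9: 3-byte lead, need 2 cont bytes. acc=0x9
Byte[5]=80: continuation. acc=(acc<<6)|0x00=0x240
Byte[6]=9B: continuation. acc=(acc<<6)|0x1B=0x901B
Completed: cp=U+901B (starts at byte 4)
Byte[7]=EE: 3-byte lead, need 2 cont bytes. acc=0xE
Byte[8]=87: continuation. acc=(acc<<6)|0x07=0x387
Byte[9]=8D: continuation. acc=(acc<<6)|0x0D=0xE1CD
Completed: cp=U+E1CD (starts at byte 7)
Byte[10]=64: 1-byte ASCII. cp=U+0064
Byte[11]=D7: 2-byte lead, need 1 cont bytes. acc=0x17
Byte[12]=A8: continuation. acc=(acc<<6)|0x28=0x5E8
Completed: cp=U+05E8 (starts at byte 11)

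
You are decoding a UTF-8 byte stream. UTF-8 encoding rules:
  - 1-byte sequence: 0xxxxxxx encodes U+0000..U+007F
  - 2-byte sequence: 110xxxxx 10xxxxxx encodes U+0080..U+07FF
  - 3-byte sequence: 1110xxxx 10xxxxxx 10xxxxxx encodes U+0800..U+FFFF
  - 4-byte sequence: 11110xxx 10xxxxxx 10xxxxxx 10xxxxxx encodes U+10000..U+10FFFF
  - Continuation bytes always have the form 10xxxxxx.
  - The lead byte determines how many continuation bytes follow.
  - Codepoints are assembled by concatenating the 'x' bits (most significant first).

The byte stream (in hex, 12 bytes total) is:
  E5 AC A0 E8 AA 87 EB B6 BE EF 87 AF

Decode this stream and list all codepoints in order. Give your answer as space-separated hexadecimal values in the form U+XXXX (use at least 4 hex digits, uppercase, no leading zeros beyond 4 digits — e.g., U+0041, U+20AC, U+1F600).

Byte[0]=E5: 3-byte lead, need 2 cont bytes. acc=0x5
Byte[1]=AC: continuation. acc=(acc<<6)|0x2C=0x16C
Byte[2]=A0: continuation. acc=(acc<<6)|0x20=0x5B20
Completed: cp=U+5B20 (starts at byte 0)
Byte[3]=E8: 3-byte lead, need 2 cont bytes. acc=0x8
Byte[4]=AA: continuation. acc=(acc<<6)|0x2A=0x22A
Byte[5]=87: continuation. acc=(acc<<6)|0x07=0x8A87
Completed: cp=U+8A87 (starts at byte 3)
Byte[6]=EB: 3-byte lead, need 2 cont bytes. acc=0xB
Byte[7]=B6: continuation. acc=(acc<<6)|0x36=0x2F6
Byte[8]=BE: continuation. acc=(acc<<6)|0x3E=0xBDBE
Completed: cp=U+BDBE (starts at byte 6)
Byte[9]=EF: 3-byte lead, need 2 cont bytes. acc=0xF
Byte[10]=87: continuation. acc=(acc<<6)|0x07=0x3C7
Byte[11]=AF: continuation. acc=(acc<<6)|0x2F=0xF1EF
Completed: cp=U+F1EF (starts at byte 9)

Answer: U+5B20 U+8A87 U+BDBE U+F1EF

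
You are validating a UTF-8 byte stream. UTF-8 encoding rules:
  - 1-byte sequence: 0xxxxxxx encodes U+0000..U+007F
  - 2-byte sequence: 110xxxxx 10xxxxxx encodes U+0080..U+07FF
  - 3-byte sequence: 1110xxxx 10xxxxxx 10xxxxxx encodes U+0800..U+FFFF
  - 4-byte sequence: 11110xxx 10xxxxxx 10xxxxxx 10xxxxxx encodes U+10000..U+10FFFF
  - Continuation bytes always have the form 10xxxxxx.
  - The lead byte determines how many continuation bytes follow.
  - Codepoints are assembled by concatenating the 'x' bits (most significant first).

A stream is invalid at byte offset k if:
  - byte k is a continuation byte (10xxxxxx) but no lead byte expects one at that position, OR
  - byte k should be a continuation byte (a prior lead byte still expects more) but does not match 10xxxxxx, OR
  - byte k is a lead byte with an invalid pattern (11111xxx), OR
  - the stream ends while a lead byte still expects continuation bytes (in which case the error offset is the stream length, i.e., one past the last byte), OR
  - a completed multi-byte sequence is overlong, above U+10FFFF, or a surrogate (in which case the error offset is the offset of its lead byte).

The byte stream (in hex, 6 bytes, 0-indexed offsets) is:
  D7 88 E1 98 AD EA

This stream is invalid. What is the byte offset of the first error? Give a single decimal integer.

Byte[0]=D7: 2-byte lead, need 1 cont bytes. acc=0x17
Byte[1]=88: continuation. acc=(acc<<6)|0x08=0x5C8
Completed: cp=U+05C8 (starts at byte 0)
Byte[2]=E1: 3-byte lead, need 2 cont bytes. acc=0x1
Byte[3]=98: continuation. acc=(acc<<6)|0x18=0x58
Byte[4]=AD: continuation. acc=(acc<<6)|0x2D=0x162D
Completed: cp=U+162D (starts at byte 2)
Byte[5]=EA: 3-byte lead, need 2 cont bytes. acc=0xA
Byte[6]: stream ended, expected continuation. INVALID

Answer: 6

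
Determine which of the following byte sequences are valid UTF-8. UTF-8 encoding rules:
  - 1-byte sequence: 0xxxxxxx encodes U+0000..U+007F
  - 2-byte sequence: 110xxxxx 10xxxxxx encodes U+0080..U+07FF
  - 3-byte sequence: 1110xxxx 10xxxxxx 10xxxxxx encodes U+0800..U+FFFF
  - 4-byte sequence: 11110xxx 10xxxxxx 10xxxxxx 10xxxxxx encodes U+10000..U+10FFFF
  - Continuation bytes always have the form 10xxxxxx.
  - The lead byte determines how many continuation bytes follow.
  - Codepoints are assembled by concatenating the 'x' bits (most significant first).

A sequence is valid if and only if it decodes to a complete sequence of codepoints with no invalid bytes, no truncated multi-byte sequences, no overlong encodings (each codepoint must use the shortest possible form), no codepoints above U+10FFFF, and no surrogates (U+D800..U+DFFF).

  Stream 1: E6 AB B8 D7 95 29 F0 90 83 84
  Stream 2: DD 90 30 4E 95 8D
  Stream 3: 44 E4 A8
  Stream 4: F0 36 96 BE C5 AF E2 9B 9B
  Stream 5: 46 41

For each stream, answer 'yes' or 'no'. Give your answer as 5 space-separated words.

Answer: yes no no no yes

Derivation:
Stream 1: decodes cleanly. VALID
Stream 2: error at byte offset 4. INVALID
Stream 3: error at byte offset 3. INVALID
Stream 4: error at byte offset 1. INVALID
Stream 5: decodes cleanly. VALID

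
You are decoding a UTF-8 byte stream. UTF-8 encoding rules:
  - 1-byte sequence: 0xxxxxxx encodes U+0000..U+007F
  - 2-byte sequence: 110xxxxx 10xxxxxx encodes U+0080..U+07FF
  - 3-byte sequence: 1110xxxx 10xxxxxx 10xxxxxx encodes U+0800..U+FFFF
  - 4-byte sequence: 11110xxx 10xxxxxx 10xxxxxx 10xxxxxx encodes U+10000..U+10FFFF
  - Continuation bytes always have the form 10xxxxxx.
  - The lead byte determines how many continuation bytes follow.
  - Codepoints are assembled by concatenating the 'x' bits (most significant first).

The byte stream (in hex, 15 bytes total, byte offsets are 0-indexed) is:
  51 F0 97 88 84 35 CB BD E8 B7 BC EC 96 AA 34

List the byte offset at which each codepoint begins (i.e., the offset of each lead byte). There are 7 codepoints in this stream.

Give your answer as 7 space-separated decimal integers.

Byte[0]=51: 1-byte ASCII. cp=U+0051
Byte[1]=F0: 4-byte lead, need 3 cont bytes. acc=0x0
Byte[2]=97: continuation. acc=(acc<<6)|0x17=0x17
Byte[3]=88: continuation. acc=(acc<<6)|0x08=0x5C8
Byte[4]=84: continuation. acc=(acc<<6)|0x04=0x17204
Completed: cp=U+17204 (starts at byte 1)
Byte[5]=35: 1-byte ASCII. cp=U+0035
Byte[6]=CB: 2-byte lead, need 1 cont bytes. acc=0xB
Byte[7]=BD: continuation. acc=(acc<<6)|0x3D=0x2FD
Completed: cp=U+02FD (starts at byte 6)
Byte[8]=E8: 3-byte lead, need 2 cont bytes. acc=0x8
Byte[9]=B7: continuation. acc=(acc<<6)|0x37=0x237
Byte[10]=BC: continuation. acc=(acc<<6)|0x3C=0x8DFC
Completed: cp=U+8DFC (starts at byte 8)
Byte[11]=EC: 3-byte lead, need 2 cont bytes. acc=0xC
Byte[12]=96: continuation. acc=(acc<<6)|0x16=0x316
Byte[13]=AA: continuation. acc=(acc<<6)|0x2A=0xC5AA
Completed: cp=U+C5AA (starts at byte 11)
Byte[14]=34: 1-byte ASCII. cp=U+0034

Answer: 0 1 5 6 8 11 14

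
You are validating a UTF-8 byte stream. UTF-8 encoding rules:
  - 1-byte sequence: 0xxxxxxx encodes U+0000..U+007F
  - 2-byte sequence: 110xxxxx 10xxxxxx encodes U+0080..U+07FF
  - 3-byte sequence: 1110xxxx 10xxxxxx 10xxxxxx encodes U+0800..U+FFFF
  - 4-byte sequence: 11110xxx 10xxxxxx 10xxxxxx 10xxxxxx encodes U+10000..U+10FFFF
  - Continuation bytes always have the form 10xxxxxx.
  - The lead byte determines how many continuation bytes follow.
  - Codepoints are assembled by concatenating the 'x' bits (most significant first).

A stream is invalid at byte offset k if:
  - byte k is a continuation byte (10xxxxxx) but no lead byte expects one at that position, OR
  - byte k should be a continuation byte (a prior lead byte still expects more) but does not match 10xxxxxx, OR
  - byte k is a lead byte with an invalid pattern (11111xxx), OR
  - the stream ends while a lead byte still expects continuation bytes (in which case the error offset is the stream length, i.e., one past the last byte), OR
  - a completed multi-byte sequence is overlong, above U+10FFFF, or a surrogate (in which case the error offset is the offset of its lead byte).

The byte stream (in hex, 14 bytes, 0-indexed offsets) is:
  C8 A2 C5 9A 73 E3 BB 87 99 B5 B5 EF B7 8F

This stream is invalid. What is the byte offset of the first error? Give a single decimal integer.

Answer: 8

Derivation:
Byte[0]=C8: 2-byte lead, need 1 cont bytes. acc=0x8
Byte[1]=A2: continuation. acc=(acc<<6)|0x22=0x222
Completed: cp=U+0222 (starts at byte 0)
Byte[2]=C5: 2-byte lead, need 1 cont bytes. acc=0x5
Byte[3]=9A: continuation. acc=(acc<<6)|0x1A=0x15A
Completed: cp=U+015A (starts at byte 2)
Byte[4]=73: 1-byte ASCII. cp=U+0073
Byte[5]=E3: 3-byte lead, need 2 cont bytes. acc=0x3
Byte[6]=BB: continuation. acc=(acc<<6)|0x3B=0xFB
Byte[7]=87: continuation. acc=(acc<<6)|0x07=0x3EC7
Completed: cp=U+3EC7 (starts at byte 5)
Byte[8]=99: INVALID lead byte (not 0xxx/110x/1110/11110)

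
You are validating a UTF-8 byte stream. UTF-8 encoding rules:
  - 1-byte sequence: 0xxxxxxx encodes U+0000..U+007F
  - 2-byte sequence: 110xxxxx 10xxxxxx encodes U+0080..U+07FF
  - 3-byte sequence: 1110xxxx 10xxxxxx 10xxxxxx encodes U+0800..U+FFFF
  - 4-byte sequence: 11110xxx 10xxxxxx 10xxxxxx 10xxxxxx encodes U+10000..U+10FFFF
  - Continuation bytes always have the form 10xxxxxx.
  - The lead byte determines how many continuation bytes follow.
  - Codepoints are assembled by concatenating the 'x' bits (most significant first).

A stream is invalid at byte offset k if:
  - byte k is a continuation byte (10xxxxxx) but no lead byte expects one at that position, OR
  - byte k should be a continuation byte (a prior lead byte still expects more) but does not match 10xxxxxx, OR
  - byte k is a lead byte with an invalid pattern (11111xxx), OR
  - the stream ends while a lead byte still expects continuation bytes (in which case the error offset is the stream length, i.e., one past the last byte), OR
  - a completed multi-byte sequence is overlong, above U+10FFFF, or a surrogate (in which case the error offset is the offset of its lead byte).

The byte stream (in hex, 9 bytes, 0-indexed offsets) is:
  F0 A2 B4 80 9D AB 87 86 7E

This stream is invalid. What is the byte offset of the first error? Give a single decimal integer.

Answer: 4

Derivation:
Byte[0]=F0: 4-byte lead, need 3 cont bytes. acc=0x0
Byte[1]=A2: continuation. acc=(acc<<6)|0x22=0x22
Byte[2]=B4: continuation. acc=(acc<<6)|0x34=0x8B4
Byte[3]=80: continuation. acc=(acc<<6)|0x00=0x22D00
Completed: cp=U+22D00 (starts at byte 0)
Byte[4]=9D: INVALID lead byte (not 0xxx/110x/1110/11110)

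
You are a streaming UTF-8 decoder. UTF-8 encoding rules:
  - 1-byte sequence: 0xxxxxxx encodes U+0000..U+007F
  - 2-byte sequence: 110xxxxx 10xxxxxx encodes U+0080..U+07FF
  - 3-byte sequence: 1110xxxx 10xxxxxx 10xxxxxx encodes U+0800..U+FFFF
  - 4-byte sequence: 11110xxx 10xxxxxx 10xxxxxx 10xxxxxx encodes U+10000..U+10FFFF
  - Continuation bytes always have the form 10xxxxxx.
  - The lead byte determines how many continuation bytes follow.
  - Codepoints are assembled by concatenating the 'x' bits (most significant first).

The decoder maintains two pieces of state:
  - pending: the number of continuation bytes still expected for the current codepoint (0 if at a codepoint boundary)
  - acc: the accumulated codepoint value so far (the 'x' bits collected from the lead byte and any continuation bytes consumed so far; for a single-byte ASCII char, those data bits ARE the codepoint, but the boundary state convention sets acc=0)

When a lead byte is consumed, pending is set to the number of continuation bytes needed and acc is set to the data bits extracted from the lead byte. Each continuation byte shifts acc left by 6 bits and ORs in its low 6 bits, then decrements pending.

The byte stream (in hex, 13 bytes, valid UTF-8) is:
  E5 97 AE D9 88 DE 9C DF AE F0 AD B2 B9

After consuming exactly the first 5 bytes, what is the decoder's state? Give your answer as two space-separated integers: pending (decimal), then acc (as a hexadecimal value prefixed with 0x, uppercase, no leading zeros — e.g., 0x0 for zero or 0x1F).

Byte[0]=E5: 3-byte lead. pending=2, acc=0x5
Byte[1]=97: continuation. acc=(acc<<6)|0x17=0x157, pending=1
Byte[2]=AE: continuation. acc=(acc<<6)|0x2E=0x55EE, pending=0
Byte[3]=D9: 2-byte lead. pending=1, acc=0x19
Byte[4]=88: continuation. acc=(acc<<6)|0x08=0x648, pending=0

Answer: 0 0x648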